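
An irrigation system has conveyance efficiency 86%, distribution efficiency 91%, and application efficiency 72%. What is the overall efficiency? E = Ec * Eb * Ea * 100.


Ec = 0.86, Eb = 0.91, Ea = 0.72
E = 0.86 * 0.91 * 0.72 * 100 = 56.3472%

56.3472 %


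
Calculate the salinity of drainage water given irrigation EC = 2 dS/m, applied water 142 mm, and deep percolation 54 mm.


EC_dw = EC_iw * D_iw / D_dw
EC_dw = 2 * 142 / 54
EC_dw = 284 / 54

5.2593 dS/m


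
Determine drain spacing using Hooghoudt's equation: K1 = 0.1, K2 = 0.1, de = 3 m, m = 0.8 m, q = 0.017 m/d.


S^2 = 8*K2*de*m/q + 4*K1*m^2/q
S^2 = 8*0.1*3*0.8/0.017 + 4*0.1*0.8^2/0.017
S = sqrt(128.0000)

11.3137 m


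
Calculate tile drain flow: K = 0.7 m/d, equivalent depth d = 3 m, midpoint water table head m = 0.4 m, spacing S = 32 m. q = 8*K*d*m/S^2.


q = 8*K*d*m/S^2
q = 8*0.7*3*0.4/32^2
q = 6.7200 / 1024

0.0066 m/d


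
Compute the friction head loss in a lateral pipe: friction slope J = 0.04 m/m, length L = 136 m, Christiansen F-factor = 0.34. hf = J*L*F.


hf = J * L * F = 0.04 * 136 * 0.34 = 1.8496 m

1.8496 m


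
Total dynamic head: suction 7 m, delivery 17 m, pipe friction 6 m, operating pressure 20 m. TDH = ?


TDH = Hs + Hd + hf + Hp = 7 + 17 + 6 + 20 = 50

50 m


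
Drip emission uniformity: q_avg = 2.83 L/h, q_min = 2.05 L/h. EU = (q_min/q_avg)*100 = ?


EU = (q_min/q_avg)*100 = (2.05/2.83)*100 = 72.4382%

72.4382 %


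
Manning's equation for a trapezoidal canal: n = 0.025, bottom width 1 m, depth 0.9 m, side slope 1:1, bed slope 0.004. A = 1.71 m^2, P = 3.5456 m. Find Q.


R = A/P = 1.71/3.5456 = 0.482288
Q = (1/0.025) * 1.71 * 0.482288^(2/3) * 0.004^0.5

2.6605 m^3/s


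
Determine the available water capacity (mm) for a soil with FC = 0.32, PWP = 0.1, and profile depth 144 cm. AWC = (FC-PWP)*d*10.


AWC = (FC - PWP) * d * 10
AWC = (0.32 - 0.1) * 144 * 10
AWC = 0.2200 * 144 * 10

316.8000 mm


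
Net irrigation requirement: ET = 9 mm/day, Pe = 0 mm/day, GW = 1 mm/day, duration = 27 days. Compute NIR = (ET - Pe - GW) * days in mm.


Daily deficit = ET - Pe - GW = 9 - 0 - 1 = 8 mm/day
NIR = 8 * 27 = 216 mm

216.0000 mm


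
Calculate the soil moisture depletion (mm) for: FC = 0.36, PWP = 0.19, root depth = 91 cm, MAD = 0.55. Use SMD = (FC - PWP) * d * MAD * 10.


SMD = (FC - PWP) * d * MAD * 10
SMD = (0.36 - 0.19) * 91 * 0.55 * 10
SMD = 0.1700 * 91 * 0.55 * 10

85.0850 mm


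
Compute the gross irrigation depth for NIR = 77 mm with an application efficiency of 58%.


Ea = 58% = 0.58
GID = NIR / Ea = 77 / 0.58 = 132.7586 mm

132.7586 mm


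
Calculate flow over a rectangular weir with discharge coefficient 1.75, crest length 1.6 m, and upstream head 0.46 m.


Q = C * L * H^(3/2) = 1.75 * 1.6 * 0.46^1.5 = 1.75 * 1.6 * 0.311987

0.8736 m^3/s


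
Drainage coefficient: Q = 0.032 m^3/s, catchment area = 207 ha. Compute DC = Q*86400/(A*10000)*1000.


DC = Q * 86400 / (A * 10000) * 1000
DC = 0.032 * 86400 / (207 * 10000) * 1000
DC = 2764800.0000 / 2070000

1.3357 mm/day


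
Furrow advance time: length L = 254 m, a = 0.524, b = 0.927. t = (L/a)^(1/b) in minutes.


t = (L/a)^(1/b)
t = (254/0.524)^(1/0.927)
t = 484.732824^(1/0.927)

788.8276 min


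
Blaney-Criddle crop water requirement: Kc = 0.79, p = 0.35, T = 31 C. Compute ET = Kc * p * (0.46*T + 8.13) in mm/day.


ET = Kc * p * (0.46*T + 8.13)
ET = 0.79 * 0.35 * (0.46*31 + 8.13)
ET = 0.79 * 0.35 * 22.3900

6.1908 mm/day


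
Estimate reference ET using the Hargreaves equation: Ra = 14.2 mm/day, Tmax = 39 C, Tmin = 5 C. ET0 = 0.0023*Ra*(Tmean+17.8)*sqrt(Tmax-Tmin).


Tmean = (Tmax + Tmin)/2 = (39 + 5)/2 = 22.0
ET0 = 0.0023 * 14.2 * (22.0 + 17.8) * sqrt(39 - 5)
ET0 = 0.0023 * 14.2 * 39.8 * 5.830952

7.5795 mm/day


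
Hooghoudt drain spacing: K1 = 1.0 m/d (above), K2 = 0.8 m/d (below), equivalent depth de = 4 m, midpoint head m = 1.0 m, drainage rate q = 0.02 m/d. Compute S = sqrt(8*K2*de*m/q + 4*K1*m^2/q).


S^2 = 8*K2*de*m/q + 4*K1*m^2/q
S^2 = 8*0.8*4*1.0/0.02 + 4*1.0*1.0^2/0.02
S = sqrt(1480.0000)

38.4708 m


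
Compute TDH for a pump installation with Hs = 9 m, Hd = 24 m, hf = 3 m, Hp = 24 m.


TDH = Hs + Hd + hf + Hp = 9 + 24 + 3 + 24 = 60

60 m


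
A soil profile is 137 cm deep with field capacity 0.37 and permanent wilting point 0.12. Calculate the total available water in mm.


AWC = (FC - PWP) * d * 10
AWC = (0.37 - 0.12) * 137 * 10
AWC = 0.2500 * 137 * 10

342.5000 mm


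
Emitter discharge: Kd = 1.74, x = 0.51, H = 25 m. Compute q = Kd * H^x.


q = Kd * H^x = 1.74 * 25^0.51 = 1.74 * 5.163562

8.9846 L/h


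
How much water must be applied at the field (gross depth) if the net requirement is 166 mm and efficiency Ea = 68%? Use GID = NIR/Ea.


Ea = 68% = 0.68
GID = NIR / Ea = 166 / 0.68 = 244.1176 mm

244.1176 mm


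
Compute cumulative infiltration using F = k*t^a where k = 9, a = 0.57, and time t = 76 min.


F = k * t^a = 9 * 76^0.57
F = 9 * 11.804939

106.2445 mm


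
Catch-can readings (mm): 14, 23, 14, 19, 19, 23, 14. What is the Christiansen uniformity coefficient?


mean = 18.000000 mm
MAD = 3.428571 mm
CU = (1 - 3.428571/18.000000)*100

80.9524 %


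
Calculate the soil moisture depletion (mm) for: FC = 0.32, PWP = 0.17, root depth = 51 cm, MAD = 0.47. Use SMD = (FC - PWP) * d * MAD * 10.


SMD = (FC - PWP) * d * MAD * 10
SMD = (0.32 - 0.17) * 51 * 0.47 * 10
SMD = 0.1500 * 51 * 0.47 * 10

35.9550 mm


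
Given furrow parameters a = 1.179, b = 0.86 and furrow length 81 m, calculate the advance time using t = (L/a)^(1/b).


t = (L/a)^(1/b)
t = (81/1.179)^(1/0.86)
t = 68.702290^(1/0.86)

136.7770 min


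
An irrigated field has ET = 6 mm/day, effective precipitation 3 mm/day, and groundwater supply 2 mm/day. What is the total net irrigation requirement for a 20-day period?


Daily deficit = ET - Pe - GW = 6 - 3 - 2 = 1 mm/day
NIR = 1 * 20 = 20 mm

20.0000 mm


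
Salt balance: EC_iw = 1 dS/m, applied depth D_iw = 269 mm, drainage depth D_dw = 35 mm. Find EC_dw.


EC_dw = EC_iw * D_iw / D_dw
EC_dw = 1 * 269 / 35
EC_dw = 269 / 35

7.6857 dS/m


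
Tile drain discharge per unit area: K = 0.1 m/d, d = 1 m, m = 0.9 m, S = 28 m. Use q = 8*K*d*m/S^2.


q = 8*K*d*m/S^2
q = 8*0.1*1*0.9/28^2
q = 0.7200 / 784

9.1837e-04 m/d


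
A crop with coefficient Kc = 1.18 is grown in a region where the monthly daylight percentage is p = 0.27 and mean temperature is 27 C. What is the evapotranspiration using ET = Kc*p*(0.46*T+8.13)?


ET = Kc * p * (0.46*T + 8.13)
ET = 1.18 * 0.27 * (0.46*27 + 8.13)
ET = 1.18 * 0.27 * 20.5500

6.5472 mm/day


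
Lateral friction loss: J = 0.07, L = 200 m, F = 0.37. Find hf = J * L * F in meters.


hf = J * L * F = 0.07 * 200 * 0.37 = 5.1800 m

5.1800 m


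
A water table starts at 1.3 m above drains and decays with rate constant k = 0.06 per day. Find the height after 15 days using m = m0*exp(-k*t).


m = m0 * exp(-k*t)
m = 1.3 * exp(-0.06 * 15)
m = 1.3 * exp(-0.9000)

0.5285 m


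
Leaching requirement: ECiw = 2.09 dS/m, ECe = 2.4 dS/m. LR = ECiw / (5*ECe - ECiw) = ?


LR = ECiw / (5*ECe - ECiw)
LR = 2.09 / (5*2.4 - 2.09)
LR = 2.09 / 9.9100

0.2109


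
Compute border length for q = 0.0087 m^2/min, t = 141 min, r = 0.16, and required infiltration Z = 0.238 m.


L = q*t/((1+r)*Z)
L = 0.0087*141/((1+0.16)*0.238)
L = 1.2267/0.27608

4.4433 m


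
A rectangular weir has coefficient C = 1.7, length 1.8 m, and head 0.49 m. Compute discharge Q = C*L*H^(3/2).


Q = C * L * H^(3/2) = 1.7 * 1.8 * 0.49^1.5 = 1.7 * 1.8 * 0.343000

1.0496 m^3/s


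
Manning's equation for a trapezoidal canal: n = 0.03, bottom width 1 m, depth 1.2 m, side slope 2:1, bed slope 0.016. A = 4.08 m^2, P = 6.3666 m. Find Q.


R = A/P = 4.08/6.3666 = 0.640844
Q = (1/0.03) * 4.08 * 0.640844^(2/3) * 0.016^0.5

12.7870 m^3/s


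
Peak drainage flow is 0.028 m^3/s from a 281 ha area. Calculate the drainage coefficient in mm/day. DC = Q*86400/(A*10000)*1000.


DC = Q * 86400 / (A * 10000) * 1000
DC = 0.028 * 86400 / (281 * 10000) * 1000
DC = 2419200.0000 / 2810000

0.8609 mm/day


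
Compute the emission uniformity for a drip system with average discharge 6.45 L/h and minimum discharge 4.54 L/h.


EU = (q_min/q_avg)*100 = (4.54/6.45)*100 = 70.3876%

70.3876 %


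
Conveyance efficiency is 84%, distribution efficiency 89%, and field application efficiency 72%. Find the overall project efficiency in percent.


Ec = 0.84, Eb = 0.89, Ea = 0.72
E = 0.84 * 0.89 * 0.72 * 100 = 53.8272%

53.8272 %


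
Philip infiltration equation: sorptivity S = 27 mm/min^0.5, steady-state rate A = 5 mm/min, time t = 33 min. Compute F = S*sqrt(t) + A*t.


F = S*sqrt(t) + A*t
F = 27*sqrt(33) + 5*33
F = 27*5.744563 + 165

320.1032 mm


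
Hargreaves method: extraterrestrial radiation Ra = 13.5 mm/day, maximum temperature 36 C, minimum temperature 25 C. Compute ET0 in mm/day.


Tmean = (Tmax + Tmin)/2 = (36 + 25)/2 = 30.5
ET0 = 0.0023 * 13.5 * (30.5 + 17.8) * sqrt(36 - 25)
ET0 = 0.0023 * 13.5 * 48.3 * 3.316625

4.9740 mm/day


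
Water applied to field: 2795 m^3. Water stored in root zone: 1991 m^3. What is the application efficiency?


Ea = V_root / V_field * 100 = 1991 / 2795 * 100 = 71.2343%

71.2343 %


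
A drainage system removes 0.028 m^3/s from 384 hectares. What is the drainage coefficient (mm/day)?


DC = Q * 86400 / (A * 10000) * 1000
DC = 0.028 * 86400 / (384 * 10000) * 1000
DC = 2419200.0000 / 3840000

0.6300 mm/day


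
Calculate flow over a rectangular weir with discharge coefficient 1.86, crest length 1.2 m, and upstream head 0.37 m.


Q = C * L * H^(3/2) = 1.86 * 1.2 * 0.37^1.5 = 1.86 * 1.2 * 0.225062

0.5023 m^3/s


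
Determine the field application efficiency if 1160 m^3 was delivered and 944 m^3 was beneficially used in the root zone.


Ea = V_root / V_field * 100 = 944 / 1160 * 100 = 81.3793%

81.3793 %


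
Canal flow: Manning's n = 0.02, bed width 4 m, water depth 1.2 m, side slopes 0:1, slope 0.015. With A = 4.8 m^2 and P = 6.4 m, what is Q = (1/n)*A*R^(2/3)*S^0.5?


R = A/P = 4.8/6.4 = 0.750000
Q = (1/0.02) * 4.8 * 0.750000^(2/3) * 0.015^0.5

24.2641 m^3/s


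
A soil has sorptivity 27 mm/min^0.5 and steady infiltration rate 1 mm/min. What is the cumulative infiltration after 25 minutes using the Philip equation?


F = S*sqrt(t) + A*t
F = 27*sqrt(25) + 1*25
F = 27*5.000000 + 25

160.0000 mm


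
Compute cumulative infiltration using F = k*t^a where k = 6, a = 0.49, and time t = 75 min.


F = k * t^a = 6 * 75^0.49
F = 6 * 8.294305

49.7658 mm


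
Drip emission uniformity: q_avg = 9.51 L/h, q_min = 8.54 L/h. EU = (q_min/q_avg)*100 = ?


EU = (q_min/q_avg)*100 = (8.54/9.51)*100 = 89.8002%

89.8002 %


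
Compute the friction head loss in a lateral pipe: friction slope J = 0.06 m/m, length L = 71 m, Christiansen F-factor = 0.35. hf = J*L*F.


hf = J * L * F = 0.06 * 71 * 0.35 = 1.4910 m

1.4910 m


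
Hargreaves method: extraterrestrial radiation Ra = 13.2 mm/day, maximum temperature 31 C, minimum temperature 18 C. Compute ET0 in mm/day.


Tmean = (Tmax + Tmin)/2 = (31 + 18)/2 = 24.5
ET0 = 0.0023 * 13.2 * (24.5 + 17.8) * sqrt(31 - 18)
ET0 = 0.0023 * 13.2 * 42.3 * 3.605551

4.6303 mm/day


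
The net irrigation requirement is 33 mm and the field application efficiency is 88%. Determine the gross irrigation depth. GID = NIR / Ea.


Ea = 88% = 0.88
GID = NIR / Ea = 33 / 0.88 = 37.5000 mm

37.5000 mm


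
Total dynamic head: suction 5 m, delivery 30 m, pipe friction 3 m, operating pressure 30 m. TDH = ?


TDH = Hs + Hd + hf + Hp = 5 + 30 + 3 + 30 = 68

68 m


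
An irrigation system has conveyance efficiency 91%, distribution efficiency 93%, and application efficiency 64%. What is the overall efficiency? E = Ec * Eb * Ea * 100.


Ec = 0.91, Eb = 0.93, Ea = 0.64
E = 0.91 * 0.93 * 0.64 * 100 = 54.1632%

54.1632 %


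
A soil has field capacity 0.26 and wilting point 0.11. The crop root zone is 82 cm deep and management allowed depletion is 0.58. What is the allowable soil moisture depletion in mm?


SMD = (FC - PWP) * d * MAD * 10
SMD = (0.26 - 0.11) * 82 * 0.58 * 10
SMD = 0.1500 * 82 * 0.58 * 10

71.3400 mm


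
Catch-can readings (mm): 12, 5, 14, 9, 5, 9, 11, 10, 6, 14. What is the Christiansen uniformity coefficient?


mean = 9.500000 mm
MAD = 2.700000 mm
CU = (1 - 2.700000/9.500000)*100

71.5789 %


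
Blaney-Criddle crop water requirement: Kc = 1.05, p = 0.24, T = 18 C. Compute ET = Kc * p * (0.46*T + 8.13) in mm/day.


ET = Kc * p * (0.46*T + 8.13)
ET = 1.05 * 0.24 * (0.46*18 + 8.13)
ET = 1.05 * 0.24 * 16.4100

4.1353 mm/day


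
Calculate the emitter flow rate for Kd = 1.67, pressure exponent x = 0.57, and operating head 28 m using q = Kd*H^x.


q = Kd * H^x = 1.67 * 28^0.57 = 1.67 * 6.681594

11.1583 L/h


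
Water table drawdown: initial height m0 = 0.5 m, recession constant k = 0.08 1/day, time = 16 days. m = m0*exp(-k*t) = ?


m = m0 * exp(-k*t)
m = 0.5 * exp(-0.08 * 16)
m = 0.5 * exp(-1.2800)

0.1390 m


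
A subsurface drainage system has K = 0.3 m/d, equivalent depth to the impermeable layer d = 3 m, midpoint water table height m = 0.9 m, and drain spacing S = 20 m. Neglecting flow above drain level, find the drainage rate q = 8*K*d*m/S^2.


q = 8*K*d*m/S^2
q = 8*0.3*3*0.9/20^2
q = 6.4800 / 400

0.0162 m/d


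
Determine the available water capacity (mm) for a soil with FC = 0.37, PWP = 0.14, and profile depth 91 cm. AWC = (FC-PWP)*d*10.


AWC = (FC - PWP) * d * 10
AWC = (0.37 - 0.14) * 91 * 10
AWC = 0.2300 * 91 * 10

209.3000 mm


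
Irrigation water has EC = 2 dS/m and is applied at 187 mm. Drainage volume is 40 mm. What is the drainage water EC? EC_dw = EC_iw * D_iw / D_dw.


EC_dw = EC_iw * D_iw / D_dw
EC_dw = 2 * 187 / 40
EC_dw = 374 / 40

9.3500 dS/m


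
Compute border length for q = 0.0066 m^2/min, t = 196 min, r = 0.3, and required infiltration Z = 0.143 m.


L = q*t/((1+r)*Z)
L = 0.0066*196/((1+0.3)*0.143)
L = 1.2936/0.1859

6.9586 m


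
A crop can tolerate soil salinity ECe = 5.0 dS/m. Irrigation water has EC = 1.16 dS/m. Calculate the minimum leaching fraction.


LR = ECiw / (5*ECe - ECiw)
LR = 1.16 / (5*5.0 - 1.16)
LR = 1.16 / 23.8400

0.0487


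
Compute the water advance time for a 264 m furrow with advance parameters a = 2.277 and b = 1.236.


t = (L/a)^(1/b)
t = (264/2.277)^(1/1.236)
t = 115.942029^(1/1.236)

46.7840 min


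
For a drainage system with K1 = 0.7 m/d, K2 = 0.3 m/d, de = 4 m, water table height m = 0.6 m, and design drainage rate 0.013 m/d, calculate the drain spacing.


S^2 = 8*K2*de*m/q + 4*K1*m^2/q
S^2 = 8*0.3*4*0.6/0.013 + 4*0.7*0.6^2/0.013
S = sqrt(520.6154)

22.8170 m


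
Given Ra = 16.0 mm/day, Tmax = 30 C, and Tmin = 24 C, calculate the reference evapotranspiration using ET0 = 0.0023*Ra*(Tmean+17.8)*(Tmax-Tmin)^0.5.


Tmean = (Tmax + Tmin)/2 = (30 + 24)/2 = 27.0
ET0 = 0.0023 * 16.0 * (27.0 + 17.8) * sqrt(30 - 24)
ET0 = 0.0023 * 16.0 * 44.8 * 2.449490

4.0383 mm/day


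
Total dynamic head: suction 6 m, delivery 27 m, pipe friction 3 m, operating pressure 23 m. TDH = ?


TDH = Hs + Hd + hf + Hp = 6 + 27 + 3 + 23 = 59

59 m


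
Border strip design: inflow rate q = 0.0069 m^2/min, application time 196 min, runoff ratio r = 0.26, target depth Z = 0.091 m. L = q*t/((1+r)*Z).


L = q*t/((1+r)*Z)
L = 0.0069*196/((1+0.26)*0.091)
L = 1.3524/0.11466

11.7949 m


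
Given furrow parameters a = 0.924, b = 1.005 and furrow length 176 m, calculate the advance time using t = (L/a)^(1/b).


t = (L/a)^(1/b)
t = (176/0.924)^(1/1.005)
t = 190.476190^(1/1.005)

185.5659 min


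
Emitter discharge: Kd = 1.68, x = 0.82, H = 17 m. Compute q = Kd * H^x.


q = Kd * H^x = 1.68 * 17^0.82 = 1.68 * 10.208645

17.1505 L/h


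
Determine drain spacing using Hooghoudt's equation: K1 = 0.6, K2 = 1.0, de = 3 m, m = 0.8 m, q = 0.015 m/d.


S^2 = 8*K2*de*m/q + 4*K1*m^2/q
S^2 = 8*1.0*3*0.8/0.015 + 4*0.6*0.8^2/0.015
S = sqrt(1382.4000)

37.1806 m


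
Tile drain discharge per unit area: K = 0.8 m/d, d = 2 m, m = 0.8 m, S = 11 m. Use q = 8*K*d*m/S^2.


q = 8*K*d*m/S^2
q = 8*0.8*2*0.8/11^2
q = 10.2400 / 121

0.0846 m/d


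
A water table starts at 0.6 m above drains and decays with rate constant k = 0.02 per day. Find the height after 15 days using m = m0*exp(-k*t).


m = m0 * exp(-k*t)
m = 0.6 * exp(-0.02 * 15)
m = 0.6 * exp(-0.3000)

0.4445 m


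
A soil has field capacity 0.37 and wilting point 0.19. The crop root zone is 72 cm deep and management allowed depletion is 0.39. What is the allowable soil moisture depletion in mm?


SMD = (FC - PWP) * d * MAD * 10
SMD = (0.37 - 0.19) * 72 * 0.39 * 10
SMD = 0.1800 * 72 * 0.39 * 10

50.5440 mm


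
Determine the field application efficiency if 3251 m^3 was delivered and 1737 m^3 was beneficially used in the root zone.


Ea = V_root / V_field * 100 = 1737 / 3251 * 100 = 53.4297%

53.4297 %


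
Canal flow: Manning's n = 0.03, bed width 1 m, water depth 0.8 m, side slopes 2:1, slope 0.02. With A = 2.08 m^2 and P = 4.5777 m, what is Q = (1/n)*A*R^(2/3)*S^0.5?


R = A/P = 2.08/4.5777 = 0.454377
Q = (1/0.03) * 2.08 * 0.454377^(2/3) * 0.02^0.5

5.7952 m^3/s


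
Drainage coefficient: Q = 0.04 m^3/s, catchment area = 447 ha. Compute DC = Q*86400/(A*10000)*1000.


DC = Q * 86400 / (A * 10000) * 1000
DC = 0.04 * 86400 / (447 * 10000) * 1000
DC = 3456000.0000 / 4470000

0.7732 mm/day


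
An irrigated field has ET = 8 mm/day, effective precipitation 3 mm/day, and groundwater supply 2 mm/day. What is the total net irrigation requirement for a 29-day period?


Daily deficit = ET - Pe - GW = 8 - 3 - 2 = 3 mm/day
NIR = 3 * 29 = 87 mm

87.0000 mm


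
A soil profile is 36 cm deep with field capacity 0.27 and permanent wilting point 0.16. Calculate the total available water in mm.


AWC = (FC - PWP) * d * 10
AWC = (0.27 - 0.16) * 36 * 10
AWC = 0.1100 * 36 * 10

39.6000 mm


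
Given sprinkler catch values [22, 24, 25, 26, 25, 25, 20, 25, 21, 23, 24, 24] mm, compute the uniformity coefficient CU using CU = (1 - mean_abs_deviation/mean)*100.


mean = 23.666667 mm
MAD = 1.444444 mm
CU = (1 - 1.444444/23.666667)*100

93.8967 %


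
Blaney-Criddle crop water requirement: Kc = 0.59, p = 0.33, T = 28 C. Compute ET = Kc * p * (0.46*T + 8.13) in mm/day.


ET = Kc * p * (0.46*T + 8.13)
ET = 0.59 * 0.33 * (0.46*28 + 8.13)
ET = 0.59 * 0.33 * 21.0100

4.0906 mm/day


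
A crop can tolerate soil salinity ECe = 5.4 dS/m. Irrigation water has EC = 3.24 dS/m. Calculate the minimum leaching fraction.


LR = ECiw / (5*ECe - ECiw)
LR = 3.24 / (5*5.4 - 3.24)
LR = 3.24 / 23.7600

0.1364


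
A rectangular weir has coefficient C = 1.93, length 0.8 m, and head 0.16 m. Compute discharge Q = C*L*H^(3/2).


Q = C * L * H^(3/2) = 1.93 * 0.8 * 0.16^1.5 = 1.93 * 0.8 * 0.064000

0.0988 m^3/s


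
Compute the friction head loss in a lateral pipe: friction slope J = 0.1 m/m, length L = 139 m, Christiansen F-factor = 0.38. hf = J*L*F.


hf = J * L * F = 0.1 * 139 * 0.38 = 5.2820 m

5.2820 m


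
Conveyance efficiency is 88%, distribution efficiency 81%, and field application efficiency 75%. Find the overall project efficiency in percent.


Ec = 0.88, Eb = 0.81, Ea = 0.75
E = 0.88 * 0.81 * 0.75 * 100 = 53.4600%

53.4600 %


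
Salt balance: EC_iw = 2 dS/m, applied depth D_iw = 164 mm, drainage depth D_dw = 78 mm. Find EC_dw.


EC_dw = EC_iw * D_iw / D_dw
EC_dw = 2 * 164 / 78
EC_dw = 328 / 78

4.2051 dS/m


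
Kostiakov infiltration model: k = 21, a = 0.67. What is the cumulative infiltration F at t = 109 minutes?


F = k * t^a = 21 * 109^0.67
F = 21 * 23.177989

486.7378 mm


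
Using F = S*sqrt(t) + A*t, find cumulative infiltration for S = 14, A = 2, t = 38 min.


F = S*sqrt(t) + A*t
F = 14*sqrt(38) + 2*38
F = 14*6.164414 + 76

162.3018 mm


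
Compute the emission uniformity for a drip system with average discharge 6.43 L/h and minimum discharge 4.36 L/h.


EU = (q_min/q_avg)*100 = (4.36/6.43)*100 = 67.8072%

67.8072 %


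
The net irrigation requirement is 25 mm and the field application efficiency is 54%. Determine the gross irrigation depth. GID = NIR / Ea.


Ea = 54% = 0.54
GID = NIR / Ea = 25 / 0.54 = 46.2963 mm

46.2963 mm


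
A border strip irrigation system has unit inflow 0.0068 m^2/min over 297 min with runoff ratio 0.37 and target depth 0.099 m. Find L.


L = q*t/((1+r)*Z)
L = 0.0068*297/((1+0.37)*0.099)
L = 2.0196/0.13563

14.8905 m


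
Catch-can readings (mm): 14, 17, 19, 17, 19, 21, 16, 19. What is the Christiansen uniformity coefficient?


mean = 17.750000 mm
MAD = 1.750000 mm
CU = (1 - 1.750000/17.750000)*100

90.1408 %


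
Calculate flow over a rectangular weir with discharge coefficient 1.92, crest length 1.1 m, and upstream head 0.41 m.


Q = C * L * H^(3/2) = 1.92 * 1.1 * 0.41^1.5 = 1.92 * 1.1 * 0.262528

0.5545 m^3/s


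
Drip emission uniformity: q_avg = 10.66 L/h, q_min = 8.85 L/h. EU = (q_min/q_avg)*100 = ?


EU = (q_min/q_avg)*100 = (8.85/10.66)*100 = 83.0206%

83.0206 %


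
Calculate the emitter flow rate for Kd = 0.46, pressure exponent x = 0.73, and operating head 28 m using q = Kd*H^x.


q = Kd * H^x = 0.46 * 28^0.73 = 0.46 * 11.387421

5.2382 L/h


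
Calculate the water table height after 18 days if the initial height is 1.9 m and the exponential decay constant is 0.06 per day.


m = m0 * exp(-k*t)
m = 1.9 * exp(-0.06 * 18)
m = 1.9 * exp(-1.0800)

0.6452 m


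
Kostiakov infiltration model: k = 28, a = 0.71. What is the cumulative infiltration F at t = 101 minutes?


F = k * t^a = 28 * 101^0.71
F = 28 * 26.489159

741.6965 mm


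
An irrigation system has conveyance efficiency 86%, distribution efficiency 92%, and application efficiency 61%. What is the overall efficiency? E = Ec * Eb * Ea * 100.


Ec = 0.86, Eb = 0.92, Ea = 0.61
E = 0.86 * 0.92 * 0.61 * 100 = 48.2632%

48.2632 %


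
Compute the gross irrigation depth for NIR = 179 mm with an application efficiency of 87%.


Ea = 87% = 0.87
GID = NIR / Ea = 179 / 0.87 = 205.7471 mm

205.7471 mm


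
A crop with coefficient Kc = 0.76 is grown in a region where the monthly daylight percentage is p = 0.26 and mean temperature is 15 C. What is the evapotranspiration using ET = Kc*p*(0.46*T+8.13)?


ET = Kc * p * (0.46*T + 8.13)
ET = 0.76 * 0.26 * (0.46*15 + 8.13)
ET = 0.76 * 0.26 * 15.0300

2.9699 mm/day


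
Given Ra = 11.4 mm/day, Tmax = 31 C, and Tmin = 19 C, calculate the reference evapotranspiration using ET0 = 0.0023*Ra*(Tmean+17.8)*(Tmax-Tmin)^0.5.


Tmean = (Tmax + Tmin)/2 = (31 + 19)/2 = 25.0
ET0 = 0.0023 * 11.4 * (25.0 + 17.8) * sqrt(31 - 19)
ET0 = 0.0023 * 11.4 * 42.8 * 3.464102

3.8875 mm/day


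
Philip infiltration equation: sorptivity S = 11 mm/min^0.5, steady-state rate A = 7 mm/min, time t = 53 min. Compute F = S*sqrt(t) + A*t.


F = S*sqrt(t) + A*t
F = 11*sqrt(53) + 7*53
F = 11*7.280110 + 371

451.0812 mm


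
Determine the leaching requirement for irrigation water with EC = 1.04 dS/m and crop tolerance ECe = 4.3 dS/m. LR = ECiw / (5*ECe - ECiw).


LR = ECiw / (5*ECe - ECiw)
LR = 1.04 / (5*4.3 - 1.04)
LR = 1.04 / 20.4600

0.0508


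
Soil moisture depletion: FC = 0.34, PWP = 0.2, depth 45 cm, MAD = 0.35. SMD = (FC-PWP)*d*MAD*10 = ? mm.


SMD = (FC - PWP) * d * MAD * 10
SMD = (0.34 - 0.2) * 45 * 0.35 * 10
SMD = 0.1400 * 45 * 0.35 * 10

22.0500 mm


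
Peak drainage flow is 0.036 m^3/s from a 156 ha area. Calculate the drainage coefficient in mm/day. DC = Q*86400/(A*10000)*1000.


DC = Q * 86400 / (A * 10000) * 1000
DC = 0.036 * 86400 / (156 * 10000) * 1000
DC = 3110400.0000 / 1560000

1.9938 mm/day


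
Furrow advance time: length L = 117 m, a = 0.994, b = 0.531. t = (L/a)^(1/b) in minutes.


t = (L/a)^(1/b)
t = (117/0.994)^(1/0.531)
t = 117.706237^(1/0.531)

7939.8206 min


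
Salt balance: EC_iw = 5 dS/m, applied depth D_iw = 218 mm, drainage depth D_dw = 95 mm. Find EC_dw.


EC_dw = EC_iw * D_iw / D_dw
EC_dw = 5 * 218 / 95
EC_dw = 1090 / 95

11.4737 dS/m


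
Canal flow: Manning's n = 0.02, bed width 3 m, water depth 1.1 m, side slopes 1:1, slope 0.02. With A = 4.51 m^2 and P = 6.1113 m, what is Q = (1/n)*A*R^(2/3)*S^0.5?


R = A/P = 4.51/6.1113 = 0.737977
Q = (1/0.02) * 4.51 * 0.737977^(2/3) * 0.02^0.5

26.0429 m^3/s


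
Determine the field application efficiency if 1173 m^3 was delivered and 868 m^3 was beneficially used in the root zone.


Ea = V_root / V_field * 100 = 868 / 1173 * 100 = 73.9983%

73.9983 %


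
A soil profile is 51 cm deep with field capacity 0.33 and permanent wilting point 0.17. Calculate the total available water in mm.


AWC = (FC - PWP) * d * 10
AWC = (0.33 - 0.17) * 51 * 10
AWC = 0.1600 * 51 * 10

81.6000 mm


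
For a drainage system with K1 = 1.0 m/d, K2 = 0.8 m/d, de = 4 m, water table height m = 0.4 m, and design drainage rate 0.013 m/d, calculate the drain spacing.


S^2 = 8*K2*de*m/q + 4*K1*m^2/q
S^2 = 8*0.8*4*0.4/0.013 + 4*1.0*0.4^2/0.013
S = sqrt(836.9231)

28.9296 m


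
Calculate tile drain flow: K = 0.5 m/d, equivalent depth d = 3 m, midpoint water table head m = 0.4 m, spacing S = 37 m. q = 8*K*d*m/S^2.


q = 8*K*d*m/S^2
q = 8*0.5*3*0.4/37^2
q = 4.8000 / 1369

0.0035 m/d


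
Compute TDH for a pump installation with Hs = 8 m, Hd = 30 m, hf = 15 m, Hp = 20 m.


TDH = Hs + Hd + hf + Hp = 8 + 30 + 15 + 20 = 73

73 m


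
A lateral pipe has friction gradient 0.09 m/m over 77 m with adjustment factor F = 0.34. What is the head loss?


hf = J * L * F = 0.09 * 77 * 0.34 = 2.3562 m

2.3562 m


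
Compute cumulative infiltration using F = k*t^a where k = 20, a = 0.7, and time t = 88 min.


F = k * t^a = 20 * 88^0.7
F = 20 * 22.968777

459.3755 mm


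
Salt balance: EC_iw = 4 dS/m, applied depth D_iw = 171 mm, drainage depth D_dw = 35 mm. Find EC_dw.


EC_dw = EC_iw * D_iw / D_dw
EC_dw = 4 * 171 / 35
EC_dw = 684 / 35

19.5429 dS/m


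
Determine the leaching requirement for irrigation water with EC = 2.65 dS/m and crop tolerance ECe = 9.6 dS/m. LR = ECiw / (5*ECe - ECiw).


LR = ECiw / (5*ECe - ECiw)
LR = 2.65 / (5*9.6 - 2.65)
LR = 2.65 / 45.3500

0.0584


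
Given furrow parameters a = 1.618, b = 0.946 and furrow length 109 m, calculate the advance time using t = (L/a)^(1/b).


t = (L/a)^(1/b)
t = (109/1.618)^(1/0.946)
t = 67.367120^(1/0.946)

85.6683 min


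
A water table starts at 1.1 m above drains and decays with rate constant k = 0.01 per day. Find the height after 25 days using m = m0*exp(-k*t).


m = m0 * exp(-k*t)
m = 1.1 * exp(-0.01 * 25)
m = 1.1 * exp(-0.2500)

0.8567 m


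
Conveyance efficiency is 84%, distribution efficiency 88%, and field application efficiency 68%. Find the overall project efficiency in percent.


Ec = 0.84, Eb = 0.88, Ea = 0.68
E = 0.84 * 0.88 * 0.68 * 100 = 50.2656%

50.2656 %


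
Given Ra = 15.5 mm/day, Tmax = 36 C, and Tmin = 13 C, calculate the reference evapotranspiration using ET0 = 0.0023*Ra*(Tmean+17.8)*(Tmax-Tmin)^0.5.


Tmean = (Tmax + Tmin)/2 = (36 + 13)/2 = 24.5
ET0 = 0.0023 * 15.5 * (24.5 + 17.8) * sqrt(36 - 13)
ET0 = 0.0023 * 15.5 * 42.3 * 4.795832

7.2321 mm/day


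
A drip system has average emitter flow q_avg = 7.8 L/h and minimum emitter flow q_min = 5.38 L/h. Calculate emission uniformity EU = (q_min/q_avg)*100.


EU = (q_min/q_avg)*100 = (5.38/7.8)*100 = 68.9744%

68.9744 %


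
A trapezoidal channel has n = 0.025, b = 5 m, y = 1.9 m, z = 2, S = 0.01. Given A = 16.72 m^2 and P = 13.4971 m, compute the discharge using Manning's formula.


R = A/P = 16.72/13.4971 = 1.238785
Q = (1/0.025) * 16.72 * 1.238785^(2/3) * 0.01^0.5

77.1425 m^3/s


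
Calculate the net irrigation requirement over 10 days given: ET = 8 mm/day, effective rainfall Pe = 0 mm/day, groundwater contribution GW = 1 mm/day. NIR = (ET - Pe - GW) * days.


Daily deficit = ET - Pe - GW = 8 - 0 - 1 = 7 mm/day
NIR = 7 * 10 = 70 mm

70.0000 mm


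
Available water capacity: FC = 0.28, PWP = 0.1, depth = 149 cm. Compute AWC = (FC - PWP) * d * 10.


AWC = (FC - PWP) * d * 10
AWC = (0.28 - 0.1) * 149 * 10
AWC = 0.1800 * 149 * 10

268.2000 mm


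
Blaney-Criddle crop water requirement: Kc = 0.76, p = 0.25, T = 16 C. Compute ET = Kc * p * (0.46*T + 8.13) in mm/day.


ET = Kc * p * (0.46*T + 8.13)
ET = 0.76 * 0.25 * (0.46*16 + 8.13)
ET = 0.76 * 0.25 * 15.4900

2.9431 mm/day


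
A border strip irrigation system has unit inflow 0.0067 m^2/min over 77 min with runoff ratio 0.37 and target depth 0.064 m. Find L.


L = q*t/((1+r)*Z)
L = 0.0067*77/((1+0.37)*0.064)
L = 0.5159/0.08768

5.8839 m


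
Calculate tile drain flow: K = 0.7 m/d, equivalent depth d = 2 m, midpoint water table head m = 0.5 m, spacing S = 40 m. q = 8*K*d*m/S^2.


q = 8*K*d*m/S^2
q = 8*0.7*2*0.5/40^2
q = 5.6000 / 1600

0.0035 m/d


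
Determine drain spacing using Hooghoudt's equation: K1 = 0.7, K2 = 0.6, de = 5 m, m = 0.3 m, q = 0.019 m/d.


S^2 = 8*K2*de*m/q + 4*K1*m^2/q
S^2 = 8*0.6*5*0.3/0.019 + 4*0.7*0.3^2/0.019
S = sqrt(392.2105)

19.8043 m


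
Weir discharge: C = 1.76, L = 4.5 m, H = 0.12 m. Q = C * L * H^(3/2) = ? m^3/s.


Q = C * L * H^(3/2) = 1.76 * 4.5 * 0.12^1.5 = 1.76 * 4.5 * 0.041569

0.3292 m^3/s


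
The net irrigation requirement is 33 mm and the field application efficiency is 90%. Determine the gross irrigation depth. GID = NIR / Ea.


Ea = 90% = 0.9
GID = NIR / Ea = 33 / 0.9 = 36.6667 mm

36.6667 mm


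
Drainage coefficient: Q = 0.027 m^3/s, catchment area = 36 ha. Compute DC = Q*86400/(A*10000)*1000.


DC = Q * 86400 / (A * 10000) * 1000
DC = 0.027 * 86400 / (36 * 10000) * 1000
DC = 2332800.0000 / 360000

6.4800 mm/day


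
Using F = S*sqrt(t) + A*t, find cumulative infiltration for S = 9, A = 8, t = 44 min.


F = S*sqrt(t) + A*t
F = 9*sqrt(44) + 8*44
F = 9*6.633250 + 352

411.6993 mm


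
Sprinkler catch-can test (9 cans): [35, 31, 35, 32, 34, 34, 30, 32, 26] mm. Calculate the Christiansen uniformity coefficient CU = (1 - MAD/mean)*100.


mean = 32.111111 mm
MAD = 2.123457 mm
CU = (1 - 2.123457/32.111111)*100

93.3872 %


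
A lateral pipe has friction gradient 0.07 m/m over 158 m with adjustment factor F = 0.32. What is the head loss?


hf = J * L * F = 0.07 * 158 * 0.32 = 3.5392 m

3.5392 m


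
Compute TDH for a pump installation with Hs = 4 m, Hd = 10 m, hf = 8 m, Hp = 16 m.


TDH = Hs + Hd + hf + Hp = 4 + 10 + 8 + 16 = 38

38 m


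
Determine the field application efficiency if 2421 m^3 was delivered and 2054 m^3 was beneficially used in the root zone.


Ea = V_root / V_field * 100 = 2054 / 2421 * 100 = 84.8410%

84.8410 %


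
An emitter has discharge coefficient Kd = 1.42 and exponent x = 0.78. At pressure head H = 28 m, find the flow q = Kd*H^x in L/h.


q = Kd * H^x = 1.42 * 28^0.78 = 1.42 * 13.451889

19.1017 L/h


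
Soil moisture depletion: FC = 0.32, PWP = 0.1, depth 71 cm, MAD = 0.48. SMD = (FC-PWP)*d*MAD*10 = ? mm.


SMD = (FC - PWP) * d * MAD * 10
SMD = (0.32 - 0.1) * 71 * 0.48 * 10
SMD = 0.2200 * 71 * 0.48 * 10

74.9760 mm


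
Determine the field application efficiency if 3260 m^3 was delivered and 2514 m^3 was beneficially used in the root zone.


Ea = V_root / V_field * 100 = 2514 / 3260 * 100 = 77.1166%

77.1166 %


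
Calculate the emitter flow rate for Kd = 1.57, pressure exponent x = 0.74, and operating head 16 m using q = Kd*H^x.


q = Kd * H^x = 1.57 * 16^0.74 = 1.57 * 7.781240

12.2165 L/h


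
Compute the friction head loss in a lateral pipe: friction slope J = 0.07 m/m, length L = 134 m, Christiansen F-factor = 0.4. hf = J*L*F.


hf = J * L * F = 0.07 * 134 * 0.4 = 3.7520 m

3.7520 m


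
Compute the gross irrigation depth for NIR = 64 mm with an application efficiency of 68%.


Ea = 68% = 0.68
GID = NIR / Ea = 64 / 0.68 = 94.1176 mm

94.1176 mm


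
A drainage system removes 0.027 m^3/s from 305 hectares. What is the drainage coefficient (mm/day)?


DC = Q * 86400 / (A * 10000) * 1000
DC = 0.027 * 86400 / (305 * 10000) * 1000
DC = 2332800.0000 / 3050000

0.7649 mm/day


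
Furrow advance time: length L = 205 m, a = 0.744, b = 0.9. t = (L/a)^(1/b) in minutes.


t = (L/a)^(1/b)
t = (205/0.744)^(1/0.9)
t = 275.537634^(1/0.9)

514.4132 min


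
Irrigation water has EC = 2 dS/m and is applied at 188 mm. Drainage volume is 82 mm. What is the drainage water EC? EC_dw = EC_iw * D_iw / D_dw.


EC_dw = EC_iw * D_iw / D_dw
EC_dw = 2 * 188 / 82
EC_dw = 376 / 82

4.5854 dS/m


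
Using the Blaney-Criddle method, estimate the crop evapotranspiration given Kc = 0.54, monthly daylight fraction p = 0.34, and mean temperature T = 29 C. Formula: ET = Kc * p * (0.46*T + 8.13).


ET = Kc * p * (0.46*T + 8.13)
ET = 0.54 * 0.34 * (0.46*29 + 8.13)
ET = 0.54 * 0.34 * 21.4700

3.9419 mm/day


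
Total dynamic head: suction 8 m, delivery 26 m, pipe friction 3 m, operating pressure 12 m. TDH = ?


TDH = Hs + Hd + hf + Hp = 8 + 26 + 3 + 12 = 49

49 m


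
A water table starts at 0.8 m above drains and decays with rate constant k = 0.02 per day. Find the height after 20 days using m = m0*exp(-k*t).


m = m0 * exp(-k*t)
m = 0.8 * exp(-0.02 * 20)
m = 0.8 * exp(-0.4000)

0.5363 m


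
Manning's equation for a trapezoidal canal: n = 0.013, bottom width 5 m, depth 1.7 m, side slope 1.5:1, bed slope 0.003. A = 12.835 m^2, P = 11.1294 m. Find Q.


R = A/P = 12.835/11.1294 = 1.153252
Q = (1/0.013) * 12.835 * 1.153252^(2/3) * 0.003^0.5

59.4697 m^3/s


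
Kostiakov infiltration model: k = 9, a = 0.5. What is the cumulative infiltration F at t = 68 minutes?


F = k * t^a = 9 * 68^0.5
F = 9 * 8.246211

74.2159 mm


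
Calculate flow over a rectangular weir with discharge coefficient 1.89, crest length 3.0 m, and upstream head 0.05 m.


Q = C * L * H^(3/2) = 1.89 * 3.0 * 0.05^1.5 = 1.89 * 3.0 * 0.011180

0.0634 m^3/s


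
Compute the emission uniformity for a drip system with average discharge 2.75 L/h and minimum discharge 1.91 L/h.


EU = (q_min/q_avg)*100 = (1.91/2.75)*100 = 69.4545%

69.4545 %


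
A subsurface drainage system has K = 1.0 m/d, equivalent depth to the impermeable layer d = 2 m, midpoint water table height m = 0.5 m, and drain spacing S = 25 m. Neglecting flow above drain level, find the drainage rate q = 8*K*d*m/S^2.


q = 8*K*d*m/S^2
q = 8*1.0*2*0.5/25^2
q = 8.0000 / 625

0.0128 m/d


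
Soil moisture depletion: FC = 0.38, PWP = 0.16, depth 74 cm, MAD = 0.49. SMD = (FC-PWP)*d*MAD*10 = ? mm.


SMD = (FC - PWP) * d * MAD * 10
SMD = (0.38 - 0.16) * 74 * 0.49 * 10
SMD = 0.2200 * 74 * 0.49 * 10

79.7720 mm


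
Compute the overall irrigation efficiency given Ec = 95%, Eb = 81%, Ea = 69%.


Ec = 0.95, Eb = 0.81, Ea = 0.69
E = 0.95 * 0.81 * 0.69 * 100 = 53.0955%

53.0955 %


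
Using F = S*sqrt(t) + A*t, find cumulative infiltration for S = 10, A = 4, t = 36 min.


F = S*sqrt(t) + A*t
F = 10*sqrt(36) + 4*36
F = 10*6.000000 + 144

204.0000 mm


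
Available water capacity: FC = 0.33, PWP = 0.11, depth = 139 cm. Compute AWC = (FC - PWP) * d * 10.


AWC = (FC - PWP) * d * 10
AWC = (0.33 - 0.11) * 139 * 10
AWC = 0.2200 * 139 * 10

305.8000 mm


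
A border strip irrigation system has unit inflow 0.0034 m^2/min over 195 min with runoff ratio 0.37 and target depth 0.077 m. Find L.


L = q*t/((1+r)*Z)
L = 0.0034*195/((1+0.37)*0.077)
L = 0.663/0.10549

6.2850 m


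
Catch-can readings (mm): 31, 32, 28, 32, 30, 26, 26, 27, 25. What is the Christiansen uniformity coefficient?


mean = 28.555556 mm
MAD = 2.395062 mm
CU = (1 - 2.395062/28.555556)*100

91.6126 %


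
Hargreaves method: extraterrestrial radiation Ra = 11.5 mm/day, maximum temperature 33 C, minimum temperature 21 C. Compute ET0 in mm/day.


Tmean = (Tmax + Tmin)/2 = (33 + 21)/2 = 27.0
ET0 = 0.0023 * 11.5 * (27.0 + 17.8) * sqrt(33 - 21)
ET0 = 0.0023 * 11.5 * 44.8 * 3.464102

4.1048 mm/day


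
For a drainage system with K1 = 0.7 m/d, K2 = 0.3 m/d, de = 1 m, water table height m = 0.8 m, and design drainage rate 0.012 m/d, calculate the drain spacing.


S^2 = 8*K2*de*m/q + 4*K1*m^2/q
S^2 = 8*0.3*1*0.8/0.012 + 4*0.7*0.8^2/0.012
S = sqrt(309.3333)

17.5879 m


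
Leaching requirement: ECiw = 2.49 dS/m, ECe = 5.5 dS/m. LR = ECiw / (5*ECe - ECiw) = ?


LR = ECiw / (5*ECe - ECiw)
LR = 2.49 / (5*5.5 - 2.49)
LR = 2.49 / 25.0100

0.0996


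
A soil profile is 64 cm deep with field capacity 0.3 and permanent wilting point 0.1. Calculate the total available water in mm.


AWC = (FC - PWP) * d * 10
AWC = (0.3 - 0.1) * 64 * 10
AWC = 0.2000 * 64 * 10

128.0000 mm


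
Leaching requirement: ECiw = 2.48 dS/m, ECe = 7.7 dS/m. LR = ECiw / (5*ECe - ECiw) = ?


LR = ECiw / (5*ECe - ECiw)
LR = 2.48 / (5*7.7 - 2.48)
LR = 2.48 / 36.0200

0.0689


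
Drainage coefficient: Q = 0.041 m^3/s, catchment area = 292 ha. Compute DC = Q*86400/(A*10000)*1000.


DC = Q * 86400 / (A * 10000) * 1000
DC = 0.041 * 86400 / (292 * 10000) * 1000
DC = 3542400.0000 / 2920000

1.2132 mm/day


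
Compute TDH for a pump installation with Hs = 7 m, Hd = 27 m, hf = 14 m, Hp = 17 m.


TDH = Hs + Hd + hf + Hp = 7 + 27 + 14 + 17 = 65

65 m


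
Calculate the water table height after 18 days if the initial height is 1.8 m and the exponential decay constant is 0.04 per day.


m = m0 * exp(-k*t)
m = 1.8 * exp(-0.04 * 18)
m = 1.8 * exp(-0.7200)

0.8762 m


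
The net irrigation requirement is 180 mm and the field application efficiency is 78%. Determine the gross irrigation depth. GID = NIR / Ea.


Ea = 78% = 0.78
GID = NIR / Ea = 180 / 0.78 = 230.7692 mm

230.7692 mm


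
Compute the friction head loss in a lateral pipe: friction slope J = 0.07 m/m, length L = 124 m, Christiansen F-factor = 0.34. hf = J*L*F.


hf = J * L * F = 0.07 * 124 * 0.34 = 2.9512 m

2.9512 m


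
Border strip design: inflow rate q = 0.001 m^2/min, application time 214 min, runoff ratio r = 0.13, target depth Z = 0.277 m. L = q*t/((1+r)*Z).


L = q*t/((1+r)*Z)
L = 0.001*214/((1+0.13)*0.277)
L = 0.214/0.31301

0.6837 m


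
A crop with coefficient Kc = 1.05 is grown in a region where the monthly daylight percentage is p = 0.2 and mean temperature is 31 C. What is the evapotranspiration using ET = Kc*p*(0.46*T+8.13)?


ET = Kc * p * (0.46*T + 8.13)
ET = 1.05 * 0.2 * (0.46*31 + 8.13)
ET = 1.05 * 0.2 * 22.3900

4.7019 mm/day


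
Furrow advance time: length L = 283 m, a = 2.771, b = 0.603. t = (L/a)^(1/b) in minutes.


t = (L/a)^(1/b)
t = (283/2.771)^(1/0.603)
t = 102.129195^(1/0.603)

2147.4525 min


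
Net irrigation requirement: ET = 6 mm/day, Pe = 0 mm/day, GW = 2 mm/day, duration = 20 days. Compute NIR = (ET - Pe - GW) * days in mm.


Daily deficit = ET - Pe - GW = 6 - 0 - 2 = 4 mm/day
NIR = 4 * 20 = 80 mm

80.0000 mm


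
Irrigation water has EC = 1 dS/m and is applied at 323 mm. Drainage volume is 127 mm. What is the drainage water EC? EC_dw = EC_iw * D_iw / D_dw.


EC_dw = EC_iw * D_iw / D_dw
EC_dw = 1 * 323 / 127
EC_dw = 323 / 127

2.5433 dS/m


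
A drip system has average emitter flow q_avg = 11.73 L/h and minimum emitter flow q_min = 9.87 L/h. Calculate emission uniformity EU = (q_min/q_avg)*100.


EU = (q_min/q_avg)*100 = (9.87/11.73)*100 = 84.1432%

84.1432 %


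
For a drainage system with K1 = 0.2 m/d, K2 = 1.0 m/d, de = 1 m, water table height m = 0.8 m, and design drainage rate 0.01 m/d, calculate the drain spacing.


S^2 = 8*K2*de*m/q + 4*K1*m^2/q
S^2 = 8*1.0*1*0.8/0.01 + 4*0.2*0.8^2/0.01
S = sqrt(691.2000)

26.2907 m


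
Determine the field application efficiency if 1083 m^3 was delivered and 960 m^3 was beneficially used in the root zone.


Ea = V_root / V_field * 100 = 960 / 1083 * 100 = 88.6427%

88.6427 %
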